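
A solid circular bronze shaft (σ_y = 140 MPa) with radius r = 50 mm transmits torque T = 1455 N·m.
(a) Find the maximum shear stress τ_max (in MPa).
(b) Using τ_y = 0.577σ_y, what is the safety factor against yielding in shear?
(a) For a solid circular shaft, τ_max = T·r/J with J = π·r^4/2, i.e. τ_max = 2·T / (π·r^3). Convert r = 50 mm = 0.05 m.
  τ_max = (2 × 1455) / (π × 0.05^3) = 7.41 × 10⁶ Pa = 7.41 MPa
(b) τ_y = 0.577 × 140 = 80.78 MPa
  SF = τ_y/τ_max = 80.78 / 7.41 = 10.9
Final answer: (a) τ_max = 7.41 MPa, (b) SF = 10.9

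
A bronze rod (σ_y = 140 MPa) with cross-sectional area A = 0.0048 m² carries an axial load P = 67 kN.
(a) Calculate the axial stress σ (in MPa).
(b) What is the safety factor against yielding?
(a) Axial stress σ = P/A. Convert P = 67 kN = 67000 N.
  σ = 67000 / 0.0048 = 1.396 × 10⁷ Pa = 13.96 MPa
(b) Safety factor SF = σ_y/σ = 140 / 13.96 = 10.03
Final answer: (a) σ = 13.96 MPa, (b) SF = 10.03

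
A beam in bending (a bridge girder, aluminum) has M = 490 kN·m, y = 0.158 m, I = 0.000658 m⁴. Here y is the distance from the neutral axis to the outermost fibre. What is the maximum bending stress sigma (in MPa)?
Model: a beam in bending, so sigma = (M·y) / I.
Convert to SI units:
  M = 490 kN·m = 490000 N·m
Substitute:
  sigma = (490000 × 0.158) / 0.000658
  sigma = 1.177 × 10⁸ Pa
Convert: sigma = 1.177 × 10⁸ Pa = 117.7 MPa
Final answer: sigma = 117.7 MPa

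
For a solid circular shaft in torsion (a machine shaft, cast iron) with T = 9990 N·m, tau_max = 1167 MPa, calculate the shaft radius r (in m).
Model: a solid circular shaft in torsion, so tau_max = (2·T) / (π·r^3).
Solve for r: r = ((2·T) / (π·tau_max))^(1/3).
Convert to SI units:
  tau_max = 1167 MPa = 1.167 × 10⁹ Pa
Substitute:
  r = ((2 × 9990) / (π × (1.167 × 10⁹)))^(1/3)
  r = 0.0176 m
Final answer: r = 0.0176 m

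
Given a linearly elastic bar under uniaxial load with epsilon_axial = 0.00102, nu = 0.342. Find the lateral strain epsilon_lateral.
Model: a linearly elastic bar under uniaxial load, so epsilon_lateral = -nu·epsilon_axial.
Substitute:
  epsilon_lateral = -(0.342 × 0.00102)
  epsilon_lateral = -0.0003488
Final answer: epsilon_lateral = -0.0003488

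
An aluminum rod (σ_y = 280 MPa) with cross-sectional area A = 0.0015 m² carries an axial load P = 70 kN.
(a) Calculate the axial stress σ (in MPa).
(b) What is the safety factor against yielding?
(a) Axial stress σ = P/A. Convert P = 70 kN = 70000 N.
  σ = 70000 / 0.0015 = 4.667 × 10⁷ Pa = 46.67 MPa
(b) Safety factor SF = σ_y/σ = 280 / 46.67 = 6
Final answer: (a) σ = 46.67 MPa, (b) SF = 6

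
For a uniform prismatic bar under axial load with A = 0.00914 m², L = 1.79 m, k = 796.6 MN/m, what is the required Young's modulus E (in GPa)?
Model: a uniform prismatic bar under axial load, so k = (A·E) / L.
Solve for E: E = (k·L) / A.
Convert to SI units:
  k = 796.6 MN/m = 7.966 × 10⁸ N/m
Substitute:
  E = ((7.966 × 10⁸) × 1.79) / 0.00914
  E = 1.56 × 10¹¹ Pa
Convert: E = 1.56 × 10¹¹ Pa = 156 GPa
Final answer: E = 156 GPa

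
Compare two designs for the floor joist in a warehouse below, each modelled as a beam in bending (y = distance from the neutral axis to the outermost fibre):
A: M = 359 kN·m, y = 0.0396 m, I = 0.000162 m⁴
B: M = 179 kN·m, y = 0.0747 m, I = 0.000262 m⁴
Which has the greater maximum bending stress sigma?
Model: a beam in bending (y = distance from the neutral axis to the outermost fibre), so sigma = (M·y) / I (SI units).
  A: sigma = (359000 × 0.0396) / 0.000162 = 8.776 × 10⁷ Pa = 87.76 MPa
  B: sigma = (179000 × 0.0747) / 0.000262 = 5.104 × 10⁷ Pa = 51.04 MPa
87.76 MPa > 51.04 MPa, so A is larger.
Final answer: A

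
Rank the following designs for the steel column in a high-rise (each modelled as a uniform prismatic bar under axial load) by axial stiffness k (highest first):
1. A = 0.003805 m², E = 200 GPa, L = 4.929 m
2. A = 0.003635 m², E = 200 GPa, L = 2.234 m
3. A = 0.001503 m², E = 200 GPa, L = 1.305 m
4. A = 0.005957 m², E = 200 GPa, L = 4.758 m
Model: a uniform prismatic bar under axial load, so k = (A·E) / L (SI units).
  Case 1: k = (0.003805 × (2 × 10¹¹)) / 4.929 = 1.544 × 10⁸ N/m = 154.4 MN/m
  Case 2: k = (0.003635 × (2 × 10¹¹)) / 2.234 = 3.254 × 10⁸ N/m = 325.4 MN/m
  Case 3: k = (0.001503 × (2 × 10¹¹)) / 1.305 = 2.303 × 10⁸ N/m = 230.3 MN/m
  Case 4: k = (0.005957 × (2 × 10¹¹)) / 4.758 = 2.504 × 10⁸ N/m = 250.4 MN/m
Ordering: 325.4 MN/m (case 2) > 250.4 MN/m (case 4) > 230.3 MN/m (case 3) > 154.4 MN/m (case 1)
Final answer: 2, 4, 3, 1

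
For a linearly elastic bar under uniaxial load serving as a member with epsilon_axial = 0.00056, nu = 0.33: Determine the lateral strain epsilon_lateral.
Model: a linearly elastic bar under uniaxial load, so epsilon_lateral = -nu·epsilon_axial.
Substitute:
  epsilon_lateral = -(0.33 × 0.00056)
  epsilon_lateral = -0.0001848
Final answer: epsilon_lateral = -0.0001848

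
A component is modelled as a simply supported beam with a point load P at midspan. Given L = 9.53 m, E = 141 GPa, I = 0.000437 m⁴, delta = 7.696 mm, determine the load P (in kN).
Model: a simply supported beam with a point load P at midspan, so delta = (P·L^3) / (48·E·I).
Solve for P: P = (48·delta·E·I) / L^3.
Convert to SI units:
  E = 141 GPa = 1.41 × 10¹¹ Pa
  delta = 7.696 mm = 0.007696 m
Substitute:
  P = (48 × 0.007696 × (1.41 × 10¹¹) × 0.000437) / 9.53^3
  P = 26300 N
Convert: P = 26300 N = 26.3 kN
Final answer: P = 26.3 kN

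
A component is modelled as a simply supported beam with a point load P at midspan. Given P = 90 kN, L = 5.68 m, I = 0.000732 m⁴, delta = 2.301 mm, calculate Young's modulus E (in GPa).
Model: a simply supported beam with a point load P at midspan, so delta = (P·L^3) / (48·E·I).
Solve for E: E = (P·L^3) / (48·delta·I).
Convert to SI units:
  P = 90 kN = 90000 N
  delta = 2.301 mm = 0.002301 m
Substitute:
  E = (90000 × 5.68^3) / (48 × 0.002301 × 0.000732)
  E = 2.04 × 10¹¹ Pa
Convert: E = 2.04 × 10¹¹ Pa = 204 GPa
Final answer: E = 204 GPa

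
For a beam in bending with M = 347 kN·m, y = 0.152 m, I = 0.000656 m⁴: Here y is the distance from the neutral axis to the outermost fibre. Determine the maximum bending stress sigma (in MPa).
Model: a beam in bending, so sigma = (M·y) / I.
Convert to SI units:
  M = 347 kN·m = 347000 N·m
Substitute:
  sigma = (347000 × 0.152) / 0.000656
  sigma = 8.04 × 10⁷ Pa
Convert: sigma = 8.04 × 10⁷ Pa = 80.4 MPa
Final answer: sigma = 80.4 MPa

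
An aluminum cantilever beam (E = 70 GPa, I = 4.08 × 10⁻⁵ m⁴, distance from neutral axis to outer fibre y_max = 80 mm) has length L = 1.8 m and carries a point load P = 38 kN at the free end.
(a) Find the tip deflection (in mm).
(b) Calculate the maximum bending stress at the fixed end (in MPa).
(a) Tip deflection of a cantilever with an end point load: δ = P·L^3 / (3·E·I). Convert P = 38 kN = 38000 N, E = 70 GPa = 7 × 10¹⁰ Pa.
  δ = (38000 × 1.8^3) / (3 × (7 × 10¹⁰) × (4.08 × 10⁻⁵)) = 0.02587 m = 25.87 mm
(b) Maximum bending moment at the fixed end: M = P·L = 38000 × 1.8 = 68400 N·m. Convert y_max = 80 mm = 0.08 m.
  σ = M·y_max / I = (68400 × 0.08) / (4.08 × 10⁻⁵) = 1.341 × 10⁸ Pa = 134.1 MPa
Final answer: (a) δ = 25.87 mm, (b) σ = 134.1 MPa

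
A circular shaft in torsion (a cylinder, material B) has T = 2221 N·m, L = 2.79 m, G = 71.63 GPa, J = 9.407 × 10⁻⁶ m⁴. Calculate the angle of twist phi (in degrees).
Model: a circular shaft in torsion, so phi = (T·L) / (G·J).
Convert to SI units:
  G = 71.63 GPa = 7.163 × 10¹⁰ Pa
Substitute:
  phi = (2221 × 2.79) / ((7.163 × 10¹⁰) × (9.407 × 10⁻⁶))
  phi = 0.009196 rad
Convert to degrees: phi = 0.009196 × 180/π = 0.5269°
Final answer: phi = 0.5269°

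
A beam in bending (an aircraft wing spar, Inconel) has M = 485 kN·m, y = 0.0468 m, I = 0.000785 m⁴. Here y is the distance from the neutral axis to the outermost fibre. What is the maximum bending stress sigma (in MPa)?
Model: a beam in bending, so sigma = (M·y) / I.
Convert to SI units:
  M = 485 kN·m = 485000 N·m
Substitute:
  sigma = (485000 × 0.0468) / 0.000785
  sigma = 2.891 × 10⁷ Pa
Convert: sigma = 2.891 × 10⁷ Pa = 28.91 MPa
Final answer: sigma = 28.91 MPa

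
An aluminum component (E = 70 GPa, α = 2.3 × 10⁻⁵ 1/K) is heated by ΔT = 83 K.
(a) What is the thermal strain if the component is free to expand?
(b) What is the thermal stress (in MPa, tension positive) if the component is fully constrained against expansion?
(a) Free thermal strain ε_th = α·ΔT = (2.3 × 10⁻⁵) × 83 = 0.001909
(b) Fully constrained, the expansion is suppressed, so σ = -E·α·ΔT. Convert E = 70 GPa = 7 × 10¹⁰ Pa.
  σ = -(7 × 10¹⁰) × (2.3 × 10⁻⁵) × 83 = -1.336 × 10⁸ Pa = -133.6 MPa (compressive)
Final answer: (a) ε_th = 0.001909, (b) σ = -133.6 MPa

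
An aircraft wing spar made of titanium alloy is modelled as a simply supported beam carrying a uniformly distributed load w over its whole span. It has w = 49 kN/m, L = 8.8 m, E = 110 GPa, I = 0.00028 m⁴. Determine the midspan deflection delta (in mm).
Model: a simply supported beam carrying a uniformly distributed load w over its whole span, so delta = (5·w·L^4) / (384·E·I).
Convert to SI units:
  w = 49 kN/m = 49000 N/m
  E = 110 GPa = 1.1 × 10¹¹ Pa
Substitute:
  delta = (5 × 49000 × 8.8^4) / (384 × (1.1 × 10¹¹) × 0.00028)
  delta = 0.1242 m
Convert: delta = 0.1242 m = 124.2 mm
Final answer: delta = 124.2 mm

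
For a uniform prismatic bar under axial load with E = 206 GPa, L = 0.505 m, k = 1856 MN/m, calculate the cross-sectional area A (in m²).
Model: a uniform prismatic bar under axial load, so k = (A·E) / L.
Solve for A: A = (k·L) / E.
Convert to SI units:
  E = 206 GPa = 2.06 × 10¹¹ Pa
  k = 1856 MN/m = 1.856 × 10⁹ N/m
Substitute:
  A = ((1.856 × 10⁹) × 0.505) / (2.06 × 10¹¹)
  A = 0.00455 m²
Final answer: A = 0.00455 m²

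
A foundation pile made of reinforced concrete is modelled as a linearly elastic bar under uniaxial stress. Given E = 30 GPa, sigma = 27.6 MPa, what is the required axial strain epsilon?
Model: a linearly elastic bar under uniaxial stress, so sigma = E·epsilon.
Solve for epsilon: epsilon = sigma / E.
Convert to SI units:
  E = 30 GPa = 3 × 10¹⁰ Pa
  sigma = 27.6 MPa = 2.76 × 10⁷ Pa
Substitute:
  epsilon = (2.76 × 10⁷) / (3 × 10¹⁰)
  epsilon = 0.00092
Final answer: epsilon = 0.00092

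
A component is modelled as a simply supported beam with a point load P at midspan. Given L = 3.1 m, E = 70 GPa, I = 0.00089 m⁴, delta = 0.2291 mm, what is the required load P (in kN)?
Model: a simply supported beam with a point load P at midspan, so delta = (P·L^3) / (48·E·I).
Solve for P: P = (48·delta·E·I) / L^3.
Convert to SI units:
  E = 70 GPa = 7 × 10¹⁰ Pa
  delta = 0.2291 mm = 0.0002291 m
Substitute:
  P = (48 × 0.0002291 × (7 × 10¹⁰) × 0.00089) / 3.1^3
  P = 23000 N
Convert: P = 23000 N = 23 kN
Final answer: P = 23 kN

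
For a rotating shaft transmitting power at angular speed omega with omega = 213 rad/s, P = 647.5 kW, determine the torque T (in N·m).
Model: a rotating shaft transmitting power at angular speed omega, so P = T·omega.
Solve for T: T = P / omega.
Convert to SI units:
  P = 647.5 kW = 647500 W
Substitute:
  T = 647500 / 213
  T = 3040 N·m
Final answer: T = 3040 N·m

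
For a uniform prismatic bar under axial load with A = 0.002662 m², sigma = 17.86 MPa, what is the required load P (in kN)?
Model: a uniform prismatic bar under axial load, so sigma = P / A.
Solve for P: P = sigma·A.
Convert to SI units:
  sigma = 17.86 MPa = 1.786 × 10⁷ Pa
Substitute:
  P = (1.786 × 10⁷) × 0.002662
  P = 47540 N
Convert: P = 47540 N = 47.54 kN
Final answer: P = 47.54 kN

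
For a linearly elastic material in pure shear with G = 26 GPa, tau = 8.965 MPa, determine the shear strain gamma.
Model: a linearly elastic material in pure shear, so tau = G·gamma.
Solve for gamma: gamma = tau / G.
Convert to SI units:
  G = 26 GPa = 2.6 × 10¹⁰ Pa
  tau = 8.965 MPa = 8.965 × 10⁶ Pa
Substitute:
  gamma = (8.965 × 10⁶) / (2.6 × 10¹⁰)
  gamma = 0.0003448
Final answer: gamma = 0.0003448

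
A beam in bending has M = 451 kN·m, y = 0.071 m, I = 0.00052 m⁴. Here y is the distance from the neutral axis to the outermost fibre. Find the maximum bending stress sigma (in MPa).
Model: a beam in bending, so sigma = (M·y) / I.
Convert to SI units:
  M = 451 kN·m = 451000 N·m
Substitute:
  sigma = (451000 × 0.071) / 0.00052
  sigma = 6.158 × 10⁷ Pa
Convert: sigma = 6.158 × 10⁷ Pa = 61.58 MPa
Final answer: sigma = 61.58 MPa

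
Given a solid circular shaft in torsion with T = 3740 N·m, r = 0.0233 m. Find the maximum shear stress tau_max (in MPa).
Model: a solid circular shaft in torsion, so tau_max = (2·T) / (π·r^3).
Substitute:
  tau_max = (2 × 3740) / (π × 0.0233^3)
  tau_max = 1.882 × 10⁸ Pa
Convert: tau_max = 1.882 × 10⁸ Pa = 188.2 MPa
Final answer: tau_max = 188.2 MPa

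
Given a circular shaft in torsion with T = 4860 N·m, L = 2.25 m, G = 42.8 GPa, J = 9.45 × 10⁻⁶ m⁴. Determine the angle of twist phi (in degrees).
Model: a circular shaft in torsion, so phi = (T·L) / (G·J).
Convert to SI units:
  G = 42.8 GPa = 4.28 × 10¹⁰ Pa
Substitute:
  phi = (4860 × 2.25) / ((4.28 × 10¹⁰) × (9.45 × 10⁻⁶))
  phi = 0.02704 rad
Convert to degrees: phi = 0.02704 × 180/π = 1.549°
Final answer: phi = 1.549°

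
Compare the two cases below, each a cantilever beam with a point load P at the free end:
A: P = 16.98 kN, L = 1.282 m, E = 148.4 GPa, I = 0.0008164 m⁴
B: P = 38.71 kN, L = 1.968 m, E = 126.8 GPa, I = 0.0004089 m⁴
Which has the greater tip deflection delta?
Model: a cantilever beam with a point load P at the free end, so delta = (P·L^3) / (3·E·I) (SI units).
  A: delta = (16980 × 1.282^3) / (3 × (1.484 × 10¹¹) × 0.0008164) = 9.843 × 10⁻⁵ m = 0.09843 mm
  B: delta = (38710 × 1.968^3) / (3 × (1.268 × 10¹¹) × 0.0004089) = 0.001897 m = 1.897 mm
1.897 mm > 0.09843 mm, so B is larger.
Final answer: B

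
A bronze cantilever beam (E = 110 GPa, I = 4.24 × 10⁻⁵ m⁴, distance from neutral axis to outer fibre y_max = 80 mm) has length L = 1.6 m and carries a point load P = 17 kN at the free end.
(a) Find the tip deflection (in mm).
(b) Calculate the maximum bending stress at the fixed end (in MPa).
(a) Tip deflection of a cantilever with an end point load: δ = P·L^3 / (3·E·I). Convert P = 17 kN = 17000 N, E = 110 GPa = 1.1 × 10¹¹ Pa.
  δ = (17000 × 1.6^3) / (3 × (1.1 × 10¹¹) × (4.24 × 10⁻⁵)) = 0.004977 m = 4.977 mm
(b) Maximum bending moment at the fixed end: M = P·L = 17000 × 1.6 = 27200 N·m. Convert y_max = 80 mm = 0.08 m.
  σ = M·y_max / I = (27200 × 0.08) / (4.24 × 10⁻⁵) = 5.132 × 10⁷ Pa = 51.32 MPa
Final answer: (a) δ = 4.977 mm, (b) σ = 51.32 MPa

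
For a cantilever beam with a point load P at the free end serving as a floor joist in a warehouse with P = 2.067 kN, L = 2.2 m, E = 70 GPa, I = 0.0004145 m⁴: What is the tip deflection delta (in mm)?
Model: a cantilever beam with a point load P at the free end, so delta = (P·L^3) / (3·E·I).
Convert to SI units:
  P = 2.067 kN = 2067 N
  E = 70 GPa = 7 × 10¹⁰ Pa
Substitute:
  delta = (2067 × 2.2^3) / (3 × (7 × 10¹⁰) × 0.0004145)
  delta = 0.0002529 m
Convert: delta = 0.0002529 m = 0.2529 mm
Final answer: delta = 0.2529 mm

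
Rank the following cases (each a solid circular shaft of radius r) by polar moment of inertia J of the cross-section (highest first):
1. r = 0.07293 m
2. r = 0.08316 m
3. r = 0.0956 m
Model: a solid circular shaft of radius r, so J = (π·r^4) / 2 (SI units).
  Case 1: J = (π × 0.07293^4) / 2 = 4.444 × 10⁻⁵ m⁴
  Case 2: J = (π × 0.08316^4) / 2 = 7.512 × 10⁻⁵ m⁴
  Case 3: J = (π × 0.0956^4) / 2 = 0.0001312 m⁴
Ordering: 0.0001312 m⁴ (case 3) > 7.512 × 10⁻⁵ m⁴ (case 2) > 4.444 × 10⁻⁵ m⁴ (case 1)
Final answer: 3, 2, 1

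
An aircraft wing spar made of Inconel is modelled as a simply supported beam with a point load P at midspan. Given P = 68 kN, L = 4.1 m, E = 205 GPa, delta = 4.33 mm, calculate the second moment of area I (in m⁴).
Model: a simply supported beam with a point load P at midspan, so delta = (P·L^3) / (48·E·I).
Solve for I: I = (P·L^3) / (48·delta·E).
Convert to SI units:
  P = 68 kN = 68000 N
  E = 205 GPa = 2.05 × 10¹¹ Pa
  delta = 4.33 mm = 0.00433 m
Substitute:
  I = (68000 × 4.1^3) / (48 × 0.00433 × (2.05 × 10¹¹))
  I = 0.00011 m⁴
Final answer: I = 0.00011 m⁴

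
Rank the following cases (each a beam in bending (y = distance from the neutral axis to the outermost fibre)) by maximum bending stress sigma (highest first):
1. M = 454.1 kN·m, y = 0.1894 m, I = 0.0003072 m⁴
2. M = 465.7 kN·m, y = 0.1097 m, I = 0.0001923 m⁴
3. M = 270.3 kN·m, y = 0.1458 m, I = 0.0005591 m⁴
Model: a beam in bending (y = distance from the neutral axis to the outermost fibre), so sigma = (M·y) / I (SI units).
  Case 1: sigma = (454100 × 0.1894) / 0.0003072 = 2.8 × 10⁸ Pa = 280 MPa
  Case 2: sigma = (465700 × 0.1097) / 0.0001923 = 2.657 × 10⁸ Pa = 265.7 MPa
  Case 3: sigma = (270300 × 0.1458) / 0.0005591 = 7.049 × 10⁷ Pa = 70.49 MPa
Ordering: 280 MPa (case 1) > 265.7 MPa (case 2) > 70.49 MPa (case 3)
Final answer: 1, 2, 3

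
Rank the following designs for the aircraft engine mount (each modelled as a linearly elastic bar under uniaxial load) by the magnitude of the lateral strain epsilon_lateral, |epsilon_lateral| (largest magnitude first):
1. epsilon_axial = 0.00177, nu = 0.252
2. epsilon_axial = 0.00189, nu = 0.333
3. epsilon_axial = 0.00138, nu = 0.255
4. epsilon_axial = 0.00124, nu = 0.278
Model: a linearly elastic bar under uniaxial load, so epsilon_lateral = -nu·epsilon_axial (SI units).
  Case 1: epsilon_lateral = -(0.252 × 0.00177) = -0.000446
  Case 2: epsilon_lateral = -(0.333 × 0.00189) = -0.0006294
  Case 3: epsilon_lateral = -(0.255 × 0.00138) = -0.0003519
  Case 4: epsilon_lateral = -(0.278 × 0.00124) = -0.0003447
Ordering by |epsilon_lateral|: 0.0006294 (case 2) > 0.000446 (case 1) > 0.0003519 (case 3) > 0.0003447 (case 4)
Final answer: 2, 1, 3, 4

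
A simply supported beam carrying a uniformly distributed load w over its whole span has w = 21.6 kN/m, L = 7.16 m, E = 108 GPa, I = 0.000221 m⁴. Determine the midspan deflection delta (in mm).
Model: a simply supported beam carrying a uniformly distributed load w over its whole span, so delta = (5·w·L^4) / (384·E·I).
Convert to SI units:
  w = 21.6 kN/m = 21600 N/m
  E = 108 GPa = 1.08 × 10¹¹ Pa
Substitute:
  delta = (5 × 21600 × 7.16^4) / (384 × (1.08 × 10¹¹) × 0.000221)
  delta = 0.03097 m
Convert: delta = 0.03097 m = 30.97 mm
Final answer: delta = 30.97 mm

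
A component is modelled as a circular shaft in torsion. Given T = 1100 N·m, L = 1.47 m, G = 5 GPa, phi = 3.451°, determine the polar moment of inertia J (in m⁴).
Model: a circular shaft in torsion, so phi = (T·L) / (G·J).
Solve for J: J = (T·L) / (phi·G).
Convert to SI units:
  G = 5 GPa = 5 × 10⁹ Pa
  phi = 3.451° = 0.06023 rad
Substitute:
  J = (1100 × 1.47) / (0.06023 × (5 × 10⁹))
  J = 5.369 × 10⁻⁶ m⁴
Final answer: J = 5.369 × 10⁻⁶ m⁴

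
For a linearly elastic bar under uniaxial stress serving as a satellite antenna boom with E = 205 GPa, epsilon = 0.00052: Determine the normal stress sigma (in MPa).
Model: a linearly elastic bar under uniaxial stress, so sigma = E·epsilon.
Convert to SI units:
  E = 205 GPa = 2.05 × 10¹¹ Pa
Substitute:
  sigma = (2.05 × 10¹¹) × 0.00052
  sigma = 1.066 × 10⁸ Pa
Convert: sigma = 1.066 × 10⁸ Pa = 106.6 MPa
Final answer: sigma = 106.6 MPa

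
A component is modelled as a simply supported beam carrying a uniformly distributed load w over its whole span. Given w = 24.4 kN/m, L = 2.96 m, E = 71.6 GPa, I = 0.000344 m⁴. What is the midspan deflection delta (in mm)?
Model: a simply supported beam carrying a uniformly distributed load w over its whole span, so delta = (5·w·L^4) / (384·E·I).
Convert to SI units:
  w = 24.4 kN/m = 24400 N/m
  E = 71.6 GPa = 7.16 × 10¹⁰ Pa
Substitute:
  delta = (5 × 24400 × 2.96^4) / (384 × (7.16 × 10¹⁰) × 0.000344)
  delta = 0.0009902 m
Convert: delta = 0.0009902 m = 0.9902 mm
Final answer: delta = 0.9902 mm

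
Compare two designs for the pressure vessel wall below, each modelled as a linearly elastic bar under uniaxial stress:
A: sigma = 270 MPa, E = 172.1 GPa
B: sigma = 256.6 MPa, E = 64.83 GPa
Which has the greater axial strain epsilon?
Model: a linearly elastic bar under uniaxial stress, so epsilon = sigma / E (SI units).
  A: epsilon = (2.7 × 10⁸) / (1.721 × 10¹¹) = 0.001569
  B: epsilon = (2.566 × 10⁸) / (6.483 × 10¹⁰) = 0.003958
0.003958 > 0.001569, so B is larger.
Final answer: B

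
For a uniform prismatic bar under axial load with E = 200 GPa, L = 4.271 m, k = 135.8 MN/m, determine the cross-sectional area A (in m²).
Model: a uniform prismatic bar under axial load, so k = (A·E) / L.
Solve for A: A = (k·L) / E.
Convert to SI units:
  E = 200 GPa = 2 × 10¹¹ Pa
  k = 135.8 MN/m = 1.358 × 10⁸ N/m
Substitute:
  A = ((1.358 × 10⁸) × 4.271) / (2 × 10¹¹)
  A = 0.0029 m²
Final answer: A = 0.0029 m²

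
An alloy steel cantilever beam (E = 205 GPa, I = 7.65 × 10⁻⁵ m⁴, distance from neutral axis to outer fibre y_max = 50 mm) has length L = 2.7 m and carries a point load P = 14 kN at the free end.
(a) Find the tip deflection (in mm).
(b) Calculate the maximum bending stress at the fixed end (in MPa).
(a) Tip deflection of a cantilever with an end point load: δ = P·L^3 / (3·E·I). Convert P = 14 kN = 14000 N, E = 205 GPa = 2.05 × 10¹¹ Pa.
  δ = (14000 × 2.7^3) / (3 × (2.05 × 10¹¹) × (7.65 × 10⁻⁵)) = 0.005857 m = 5.857 mm
(b) Maximum bending moment at the fixed end: M = P·L = 14000 × 2.7 = 37800 N·m. Convert y_max = 50 mm = 0.05 m.
  σ = M·y_max / I = (37800 × 0.05) / (7.65 × 10⁻⁵) = 2.471 × 10⁷ Pa = 24.71 MPa
Final answer: (a) δ = 5.857 mm, (b) σ = 24.71 MPa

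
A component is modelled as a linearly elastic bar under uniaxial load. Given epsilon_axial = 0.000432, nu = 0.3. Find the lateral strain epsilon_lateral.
Model: a linearly elastic bar under uniaxial load, so epsilon_lateral = -nu·epsilon_axial.
Substitute:
  epsilon_lateral = -(0.3 × 0.000432)
  epsilon_lateral = -0.0001296
Final answer: epsilon_lateral = -0.0001296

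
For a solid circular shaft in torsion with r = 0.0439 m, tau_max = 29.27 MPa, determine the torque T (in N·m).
Model: a solid circular shaft in torsion, so tau_max = (2·T) / (π·r^3).
Solve for T: T = (π·tau_max·r^3) / 2.
Convert to SI units:
  tau_max = 29.27 MPa = 2.927 × 10⁷ Pa
Substitute:
  T = (π × (2.927 × 10⁷) × 0.0439^3) / 2
  T = 3890 N·m
Final answer: T = 3890 N·m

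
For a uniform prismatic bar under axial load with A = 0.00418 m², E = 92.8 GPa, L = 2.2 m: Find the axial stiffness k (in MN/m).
Model: a uniform prismatic bar under axial load, so k = (A·E) / L.
Convert to SI units:
  E = 92.8 GPa = 9.28 × 10¹⁰ Pa
Substitute:
  k = (0.00418 × (9.28 × 10¹⁰)) / 2.2
  k = 1.763 × 10⁸ N/m
Convert: k = 1.763 × 10⁸ N/m = 176.3 MN/m
Final answer: k = 176.3 MN/m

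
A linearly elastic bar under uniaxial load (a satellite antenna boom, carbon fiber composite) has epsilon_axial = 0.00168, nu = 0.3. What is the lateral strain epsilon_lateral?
Model: a linearly elastic bar under uniaxial load, so epsilon_lateral = -nu·epsilon_axial.
Substitute:
  epsilon_lateral = -(0.3 × 0.00168)
  epsilon_lateral = -0.000504
Final answer: epsilon_lateral = -0.000504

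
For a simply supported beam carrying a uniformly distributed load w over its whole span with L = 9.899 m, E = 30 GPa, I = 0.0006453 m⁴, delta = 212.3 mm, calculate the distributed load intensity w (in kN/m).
Model: a simply supported beam carrying a uniformly distributed load w over its whole span, so delta = (5·w·L^4) / (384·E·I).
Solve for w: w = (384·delta·E·I) / (5·L^4).
Convert to SI units:
  E = 30 GPa = 3 × 10¹⁰ Pa
  delta = 212.3 mm = 0.2123 m
Substitute:
  w = (384 × 0.2123 × (3 × 10¹⁰) × 0.0006453) / (5 × 9.899^4)
  w = 32870 N/m
Convert: w = 32870 N/m = 32.87 kN/m
Final answer: w = 32.87 kN/m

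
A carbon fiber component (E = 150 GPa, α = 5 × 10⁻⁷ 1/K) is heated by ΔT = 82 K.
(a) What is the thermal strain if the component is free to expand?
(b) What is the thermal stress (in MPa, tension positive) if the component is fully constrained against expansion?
(a) Free thermal strain ε_th = α·ΔT = (5 × 10⁻⁷) × 82 = 4.1 × 10⁻⁵
(b) Fully constrained, the expansion is suppressed, so σ = -E·α·ΔT. Convert E = 150 GPa = 1.5 × 10¹¹ Pa.
  σ = -(1.5 × 10¹¹) × (5 × 10⁻⁷) × 82 = -6.15 × 10⁶ Pa = -6.15 MPa (compressive)
Final answer: (a) ε_th = 4.1 × 10⁻⁵, (b) σ = -6.15 MPa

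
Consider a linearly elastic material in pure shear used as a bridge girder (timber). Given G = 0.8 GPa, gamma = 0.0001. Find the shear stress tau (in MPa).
Model: a linearly elastic material in pure shear, so tau = G·gamma.
Convert to SI units:
  G = 0.8 GPa = 8 × 10⁸ Pa
Substitute:
  tau = (8 × 10⁸) × 0.0001
  tau = 80000 Pa
Convert: tau = 80000 Pa = 0.08 MPa
Final answer: tau = 0.08 MPa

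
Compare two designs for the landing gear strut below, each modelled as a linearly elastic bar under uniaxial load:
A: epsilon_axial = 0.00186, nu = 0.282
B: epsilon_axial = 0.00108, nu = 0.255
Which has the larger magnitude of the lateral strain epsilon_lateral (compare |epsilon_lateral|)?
Model: a linearly elastic bar under uniaxial load, so epsilon_lateral = -nu·epsilon_axial (SI units).
  A: epsilon_lateral = -(0.282 × 0.00186) = -0.0005245
  B: epsilon_lateral = -(0.255 × 0.00108) = -0.0002754
|epsilon_lateral|: A = 0.0005245, B = 0.0002754, so A is larger in magnitude.
Final answer: A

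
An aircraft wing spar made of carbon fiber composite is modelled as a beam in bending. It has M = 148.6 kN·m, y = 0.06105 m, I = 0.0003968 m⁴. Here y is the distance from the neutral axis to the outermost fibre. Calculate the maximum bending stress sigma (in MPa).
Model: a beam in bending, so sigma = (M·y) / I.
Convert to SI units:
  M = 148.6 kN·m = 148600 N·m
Substitute:
  sigma = (148600 × 0.06105) / 0.0003968
  sigma = 2.286 × 10⁷ Pa
Convert: sigma = 2.286 × 10⁷ Pa = 22.86 MPa
Final answer: sigma = 22.86 MPa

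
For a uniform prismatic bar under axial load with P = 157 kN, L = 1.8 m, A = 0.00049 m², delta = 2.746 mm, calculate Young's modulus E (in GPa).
Model: a uniform prismatic bar under axial load, so delta = (P·L) / (A·E).
Solve for E: E = (P·L) / (delta·A).
Convert to SI units:
  P = 157 kN = 157000 N
  delta = 2.746 mm = 0.002746 m
Substitute:
  E = (157000 × 1.8) / (0.002746 × 0.00049)
  E = 2.1 × 10¹¹ Pa
Convert: E = 2.1 × 10¹¹ Pa = 210 GPa
Final answer: E = 210 GPa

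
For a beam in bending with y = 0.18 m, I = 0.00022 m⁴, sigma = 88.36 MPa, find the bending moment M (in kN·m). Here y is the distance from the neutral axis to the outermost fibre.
Model: a beam in bending, so sigma = (M·y) / I.
Solve for M: M = (sigma·I) / y.
Convert to SI units:
  sigma = 88.36 MPa = 8.836 × 10⁷ Pa
Substitute:
  M = ((8.836 × 10⁷) × 0.00022) / 0.18
  M = 108000 N·m
Convert: M = 108000 N·m = 108 kN·m
Final answer: M = 108 kN·m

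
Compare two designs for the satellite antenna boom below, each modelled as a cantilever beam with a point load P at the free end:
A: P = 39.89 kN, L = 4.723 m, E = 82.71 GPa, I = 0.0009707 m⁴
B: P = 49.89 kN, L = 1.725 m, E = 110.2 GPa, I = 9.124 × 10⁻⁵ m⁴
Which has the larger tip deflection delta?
Model: a cantilever beam with a point load P at the free end, so delta = (P·L^3) / (3·E·I) (SI units).
  A: delta = (39890 × 4.723^3) / (3 × (8.271 × 10¹⁰) × 0.0009707) = 0.01745 m = 17.45 mm
  B: delta = (49890 × 1.725^3) / (3 × (1.102 × 10¹¹) × (9.124 × 10⁻⁵)) = 0.00849 m = 8.49 mm
17.45 mm > 8.49 mm, so A is larger.
Final answer: A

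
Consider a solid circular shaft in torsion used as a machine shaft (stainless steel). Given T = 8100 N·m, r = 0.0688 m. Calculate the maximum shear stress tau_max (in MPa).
Model: a solid circular shaft in torsion, so tau_max = (2·T) / (π·r^3).
Substitute:
  tau_max = (2 × 8100) / (π × 0.0688^3)
  tau_max = 1.583 × 10⁷ Pa
Convert: tau_max = 1.583 × 10⁷ Pa = 15.83 MPa
Final answer: tau_max = 15.83 MPa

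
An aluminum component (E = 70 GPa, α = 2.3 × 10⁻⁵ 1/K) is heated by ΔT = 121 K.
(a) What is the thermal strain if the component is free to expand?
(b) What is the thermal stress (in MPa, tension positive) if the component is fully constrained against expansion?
(a) Free thermal strain ε_th = α·ΔT = (2.3 × 10⁻⁵) × 121 = 0.002783
(b) Fully constrained, the expansion is suppressed, so σ = -E·α·ΔT. Convert E = 70 GPa = 7 × 10¹⁰ Pa.
  σ = -(7 × 10¹⁰) × (2.3 × 10⁻⁵) × 121 = -1.948 × 10⁸ Pa = -194.8 MPa (compressive)
Final answer: (a) ε_th = 0.002783, (b) σ = -194.8 MPa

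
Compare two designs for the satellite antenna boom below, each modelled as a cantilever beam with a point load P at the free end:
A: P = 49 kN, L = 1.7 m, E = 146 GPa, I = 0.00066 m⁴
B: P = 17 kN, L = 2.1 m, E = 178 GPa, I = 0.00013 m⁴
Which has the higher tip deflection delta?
Model: a cantilever beam with a point load P at the free end, so delta = (P·L^3) / (3·E·I) (SI units).
  A: delta = (49000 × 1.7^3) / (3 × (1.46 × 10¹¹) × 0.00066) = 0.0008328 m = 0.8328 mm
  B: delta = (17000 × 2.1^3) / (3 × (1.78 × 10¹¹) × 0.00013) = 0.002268 m = 2.268 mm
2.268 mm > 0.8328 mm, so B is larger.
Final answer: B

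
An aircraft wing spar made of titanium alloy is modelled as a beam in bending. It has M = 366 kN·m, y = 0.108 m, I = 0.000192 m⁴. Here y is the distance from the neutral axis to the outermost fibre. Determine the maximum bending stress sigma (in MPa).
Model: a beam in bending, so sigma = (M·y) / I.
Convert to SI units:
  M = 366 kN·m = 366000 N·m
Substitute:
  sigma = (366000 × 0.108) / 0.000192
  sigma = 2.059 × 10⁸ Pa
Convert: sigma = 2.059 × 10⁸ Pa = 205.9 MPa
Final answer: sigma = 205.9 MPa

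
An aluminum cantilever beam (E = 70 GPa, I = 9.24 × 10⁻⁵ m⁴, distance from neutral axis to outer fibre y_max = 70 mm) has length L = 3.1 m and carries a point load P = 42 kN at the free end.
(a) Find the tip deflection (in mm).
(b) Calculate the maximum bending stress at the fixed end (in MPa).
(a) Tip deflection of a cantilever with an end point load: δ = P·L^3 / (3·E·I). Convert P = 42 kN = 42000 N, E = 70 GPa = 7 × 10¹⁰ Pa.
  δ = (42000 × 3.1^3) / (3 × (7 × 10¹⁰) × (9.24 × 10⁻⁵)) = 0.06448 m = 64.48 mm
(b) Maximum bending moment at the fixed end: M = P·L = 42000 × 3.1 = 130200 N·m. Convert y_max = 70 mm = 0.07 m.
  σ = M·y_max / I = (130200 × 0.07) / (9.24 × 10⁻⁵) = 9.864 × 10⁷ Pa = 98.64 MPa
Final answer: (a) δ = 64.48 mm, (b) σ = 98.64 MPa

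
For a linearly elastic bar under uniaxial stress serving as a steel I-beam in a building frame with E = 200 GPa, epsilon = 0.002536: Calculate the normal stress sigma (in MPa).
Model: a linearly elastic bar under uniaxial stress, so sigma = E·epsilon.
Convert to SI units:
  E = 200 GPa = 2 × 10¹¹ Pa
Substitute:
  sigma = (2 × 10¹¹) × 0.002536
  sigma = 5.072 × 10⁸ Pa
Convert: sigma = 5.072 × 10⁸ Pa = 507.2 MPa
Final answer: sigma = 507.2 MPa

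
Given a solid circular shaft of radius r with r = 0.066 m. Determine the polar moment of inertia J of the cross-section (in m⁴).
Model: a solid circular shaft of radius r, so J = (π·r^4) / 2.
Substitute:
  J = (π × 0.066^4) / 2
  J = 2.981 × 10⁻⁵ m⁴
Final answer: J = 2.981 × 10⁻⁵ m⁴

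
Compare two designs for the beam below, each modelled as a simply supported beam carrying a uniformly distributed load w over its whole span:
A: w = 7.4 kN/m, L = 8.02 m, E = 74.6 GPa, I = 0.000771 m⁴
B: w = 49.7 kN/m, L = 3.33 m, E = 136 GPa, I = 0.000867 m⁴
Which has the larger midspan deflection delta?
Model: a simply supported beam carrying a uniformly distributed load w over its whole span, so delta = (5·w·L^4) / (384·E·I) (SI units).
  A: delta = (5 × 7400 × 8.02^4) / (384 × (7.46 × 10¹⁰) × 0.000771) = 0.006931 m = 6.931 mm
  B: delta = (5 × 49700 × 3.33^4) / (384 × (1.36 × 10¹¹) × 0.000867) = 0.0006749 m = 0.6749 mm
6.931 mm > 0.6749 mm, so A is larger.
Final answer: A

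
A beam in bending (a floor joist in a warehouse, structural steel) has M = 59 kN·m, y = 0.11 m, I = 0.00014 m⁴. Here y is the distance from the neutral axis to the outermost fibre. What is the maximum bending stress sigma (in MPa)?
Model: a beam in bending, so sigma = (M·y) / I.
Convert to SI units:
  M = 59 kN·m = 59000 N·m
Substitute:
  sigma = (59000 × 0.11) / 0.00014
  sigma = 4.636 × 10⁷ Pa
Convert: sigma = 4.636 × 10⁷ Pa = 46.36 MPa
Final answer: sigma = 46.36 MPa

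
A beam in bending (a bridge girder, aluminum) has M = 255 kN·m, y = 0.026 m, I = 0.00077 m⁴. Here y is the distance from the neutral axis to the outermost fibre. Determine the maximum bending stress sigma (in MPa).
Model: a beam in bending, so sigma = (M·y) / I.
Convert to SI units:
  M = 255 kN·m = 255000 N·m
Substitute:
  sigma = (255000 × 0.026) / 0.00077
  sigma = 8.61 × 10⁶ Pa
Convert: sigma = 8.61 × 10⁶ Pa = 8.61 MPa
Final answer: sigma = 8.61 MPa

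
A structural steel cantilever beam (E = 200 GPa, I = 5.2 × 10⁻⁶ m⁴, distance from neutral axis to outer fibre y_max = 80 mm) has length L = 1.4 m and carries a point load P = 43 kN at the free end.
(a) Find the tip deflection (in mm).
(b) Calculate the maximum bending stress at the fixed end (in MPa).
(a) Tip deflection of a cantilever with an end point load: δ = P·L^3 / (3·E·I). Convert P = 43 kN = 43000 N, E = 200 GPa = 2 × 10¹¹ Pa.
  δ = (43000 × 1.4^3) / (3 × (2 × 10¹¹) × (5.2 × 10⁻⁶)) = 0.03782 m = 37.82 mm
(b) Maximum bending moment at the fixed end: M = P·L = 43000 × 1.4 = 60200 N·m. Convert y_max = 80 mm = 0.08 m.
  σ = M·y_max / I = (60200 × 0.08) / (5.2 × 10⁻⁶) = 9.262 × 10⁸ Pa = 926.2 MPa
Final answer: (a) δ = 37.82 mm, (b) σ = 926.2 MPa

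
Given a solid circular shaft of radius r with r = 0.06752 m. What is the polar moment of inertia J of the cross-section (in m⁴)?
Model: a solid circular shaft of radius r, so J = (π·r^4) / 2.
Substitute:
  J = (π × 0.06752^4) / 2
  J = 3.265 × 10⁻⁵ m⁴
Final answer: J = 3.265 × 10⁻⁵ m⁴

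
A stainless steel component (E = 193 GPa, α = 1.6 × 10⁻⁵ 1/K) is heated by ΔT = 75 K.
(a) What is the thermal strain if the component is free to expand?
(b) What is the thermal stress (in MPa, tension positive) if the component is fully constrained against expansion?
(a) Free thermal strain ε_th = α·ΔT = (1.6 × 10⁻⁵) × 75 = 0.0012
(b) Fully constrained, the expansion is suppressed, so σ = -E·α·ΔT. Convert E = 193 GPa = 1.93 × 10¹¹ Pa.
  σ = -(1.93 × 10¹¹) × (1.6 × 10⁻⁵) × 75 = -2.316 × 10⁸ Pa = -231.6 MPa (compressive)
Final answer: (a) ε_th = 0.0012, (b) σ = -231.6 MPa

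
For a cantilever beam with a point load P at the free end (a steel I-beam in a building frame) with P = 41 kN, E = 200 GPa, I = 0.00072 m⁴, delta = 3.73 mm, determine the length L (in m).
Model: a cantilever beam with a point load P at the free end, so delta = (P·L^3) / (3·E·I).
Solve for L: L = ((3·delta·E·I) / P)^(1/3).
Convert to SI units:
  P = 41 kN = 41000 N
  E = 200 GPa = 2 × 10¹¹ Pa
  delta = 3.73 mm = 0.00373 m
Substitute:
  L = ((3 × 0.00373 × (2 × 10¹¹) × 0.00072) / 41000)^(1/3)
  L = 3.4 m
Final answer: L = 3.4 m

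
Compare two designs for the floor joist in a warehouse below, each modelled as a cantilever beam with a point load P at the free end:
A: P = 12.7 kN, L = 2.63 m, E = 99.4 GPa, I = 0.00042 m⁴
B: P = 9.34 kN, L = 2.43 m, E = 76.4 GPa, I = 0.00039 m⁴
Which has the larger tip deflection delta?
Model: a cantilever beam with a point load P at the free end, so delta = (P·L^3) / (3·E·I) (SI units).
  A: delta = (12700 × 2.63^3) / (3 × (9.94 × 10¹⁰) × 0.00042) = 0.001845 m = 1.845 mm
  B: delta = (9340 × 2.43^3) / (3 × (7.64 × 10¹⁰) × 0.00039) = 0.001499 m = 1.499 mm
1.845 mm > 1.499 mm, so A is larger.
Final answer: A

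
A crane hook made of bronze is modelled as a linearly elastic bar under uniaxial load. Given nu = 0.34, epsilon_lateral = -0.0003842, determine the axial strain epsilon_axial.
Model: a linearly elastic bar under uniaxial load, so epsilon_lateral = -nu·epsilon_axial.
Solve for epsilon_axial: epsilon_axial = -epsilon_lateral / nu.
Substitute:
  epsilon_axial = -(-0.0003842) / 0.34
  epsilon_axial = 0.00113
Final answer: epsilon_axial = 0.00113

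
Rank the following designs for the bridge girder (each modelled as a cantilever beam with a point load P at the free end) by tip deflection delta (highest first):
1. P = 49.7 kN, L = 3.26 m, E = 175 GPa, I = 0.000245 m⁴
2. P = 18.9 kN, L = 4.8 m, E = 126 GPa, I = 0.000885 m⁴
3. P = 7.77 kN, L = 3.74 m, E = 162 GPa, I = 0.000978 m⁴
Model: a cantilever beam with a point load P at the free end, so delta = (P·L^3) / (3·E·I) (SI units).
  Case 1: delta = (49700 × 3.26^3) / (3 × (1.75 × 10¹¹) × 0.000245) = 0.01339 m = 13.39 mm
  Case 2: delta = (18900 × 4.8^3) / (3 × (1.26 × 10¹¹) × 0.000885) = 0.006248 m = 6.248 mm
  Case 3: delta = (7770 × 3.74^3) / (3 × (1.62 × 10¹¹) × 0.000978) = 0.0008552 m = 0.8552 mm
Ordering: 13.39 mm (case 1) > 6.248 mm (case 2) > 0.8552 mm (case 3)
Final answer: 1, 2, 3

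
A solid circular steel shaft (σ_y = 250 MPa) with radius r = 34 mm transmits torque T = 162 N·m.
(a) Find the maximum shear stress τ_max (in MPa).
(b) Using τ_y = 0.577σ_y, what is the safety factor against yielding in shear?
(a) For a solid circular shaft, τ_max = T·r/J with J = π·r^4/2, i.e. τ_max = 2·T / (π·r^3). Convert r = 34 mm = 0.034 m.
  τ_max = (2 × 162) / (π × 0.034^3) = 2.624 × 10⁶ Pa = 2.624 MPa
(b) τ_y = 0.577 × 250 = 144.25 MPa
  SF = τ_y/τ_max = 144.25 / 2.624 = 54.97
Final answer: (a) τ_max = 2.624 MPa, (b) SF = 54.97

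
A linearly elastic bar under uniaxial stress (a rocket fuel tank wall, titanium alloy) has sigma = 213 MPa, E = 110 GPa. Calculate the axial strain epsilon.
Model: a linearly elastic bar under uniaxial stress, so epsilon = sigma / E.
Convert to SI units:
  sigma = 213 MPa = 2.13 × 10⁸ Pa
  E = 110 GPa = 1.1 × 10¹¹ Pa
Substitute:
  epsilon = (2.13 × 10⁸) / (1.1 × 10¹¹)
  epsilon = 0.001936
Final answer: epsilon = 0.001936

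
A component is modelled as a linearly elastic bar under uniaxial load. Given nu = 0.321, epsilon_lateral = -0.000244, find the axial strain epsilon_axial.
Model: a linearly elastic bar under uniaxial load, so epsilon_lateral = -nu·epsilon_axial.
Solve for epsilon_axial: epsilon_axial = -epsilon_lateral / nu.
Substitute:
  epsilon_axial = -(-0.000244) / 0.321
  epsilon_axial = 0.0007601
Final answer: epsilon_axial = 0.0007601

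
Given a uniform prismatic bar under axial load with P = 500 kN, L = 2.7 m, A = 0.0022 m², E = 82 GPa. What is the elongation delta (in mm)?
Model: a uniform prismatic bar under axial load, so delta = (P·L) / (A·E).
Convert to SI units:
  P = 500 kN = 500000 N
  E = 82 GPa = 8.2 × 10¹⁰ Pa
Substitute:
  delta = (500000 × 2.7) / (0.0022 × (8.2 × 10¹⁰))
  delta = 0.007483 m
Convert: delta = 0.007483 m = 7.483 mm
Final answer: delta = 7.483 mm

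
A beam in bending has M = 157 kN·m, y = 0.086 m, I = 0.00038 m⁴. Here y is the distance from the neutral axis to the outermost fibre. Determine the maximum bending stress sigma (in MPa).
Model: a beam in bending, so sigma = (M·y) / I.
Convert to SI units:
  M = 157 kN·m = 157000 N·m
Substitute:
  sigma = (157000 × 0.086) / 0.00038
  sigma = 3.553 × 10⁷ Pa
Convert: sigma = 3.553 × 10⁷ Pa = 35.53 MPa
Final answer: sigma = 35.53 MPa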